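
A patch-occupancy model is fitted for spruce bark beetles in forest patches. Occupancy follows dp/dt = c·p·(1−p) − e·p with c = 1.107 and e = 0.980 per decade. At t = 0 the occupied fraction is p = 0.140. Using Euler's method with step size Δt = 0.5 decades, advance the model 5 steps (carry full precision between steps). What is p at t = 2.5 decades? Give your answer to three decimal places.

0.132

Update rule: p ← p + [c·p·(1−p) − e·p]·Δt with Δt = 0.5.
t = 0.5: p = 0.14000 + (-0.00196) = 0.13804
t = 1: p = 0.13804 + (-0.00178) = 0.13626
t = 1.5: p = 0.13626 + (-0.00162) = 0.13464
t = 2: p = 0.13464 + (-0.00148) = 0.13315
t = 2.5: p = 0.13315 + (-0.00136) = 0.13179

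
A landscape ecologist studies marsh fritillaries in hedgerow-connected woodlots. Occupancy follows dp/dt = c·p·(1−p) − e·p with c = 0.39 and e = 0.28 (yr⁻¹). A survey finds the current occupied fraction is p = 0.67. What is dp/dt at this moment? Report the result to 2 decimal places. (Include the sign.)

Colonization term: c·p·(1−p) = 0.39×0.67×0.3300 = 0.08623.
Extinction term: e·p = 0.18760.
dp/dt = 0.08623 − 0.18760 = -0.10137.

-0.10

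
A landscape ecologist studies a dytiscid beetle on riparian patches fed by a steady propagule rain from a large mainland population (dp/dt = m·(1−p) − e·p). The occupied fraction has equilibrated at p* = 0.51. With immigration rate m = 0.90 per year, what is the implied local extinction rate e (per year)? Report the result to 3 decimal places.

0.865

At equilibrium m(1−p*) = e·p*, so e = m(1−p*)/p*.
e = 0.90 × 0.4900 / 0.51 = 0.8647.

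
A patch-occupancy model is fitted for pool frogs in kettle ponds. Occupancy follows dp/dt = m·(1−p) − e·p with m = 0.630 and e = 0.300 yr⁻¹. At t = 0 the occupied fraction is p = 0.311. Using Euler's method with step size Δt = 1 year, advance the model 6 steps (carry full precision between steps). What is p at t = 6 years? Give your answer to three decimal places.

Update rule: p ← p + [m·(1−p) − e·p]·Δt with Δt = 1.
t = 1: p = 0.31100 + (+0.34077) = 0.65177
t = 2: p = 0.65177 + (+0.02385) = 0.67562
t = 3: p = 0.67562 + (+0.00167) = 0.67729
t = 4: p = 0.67729 + (+0.00012) = 0.67741
t = 5: p = 0.67741 + (+0.00001) = 0.67742
t = 6: p = 0.67742 + (+0.00000) = 0.67742

0.677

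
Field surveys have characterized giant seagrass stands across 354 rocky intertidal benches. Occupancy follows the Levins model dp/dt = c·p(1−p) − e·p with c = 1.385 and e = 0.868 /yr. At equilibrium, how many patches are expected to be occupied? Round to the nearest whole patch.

p* = 1 − e/c = 1 − 0.868/1.385 = 0.3733.
Expected occupied patches = N × p* = 354 × 0.3733 = 132.14 ≈ 132.

132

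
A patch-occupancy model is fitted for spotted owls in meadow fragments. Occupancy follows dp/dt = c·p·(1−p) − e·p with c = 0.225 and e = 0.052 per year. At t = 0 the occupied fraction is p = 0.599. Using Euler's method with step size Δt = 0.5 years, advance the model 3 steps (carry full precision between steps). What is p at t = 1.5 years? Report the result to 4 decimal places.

0.6316

Update rule: p ← p + [c·p·(1−p) − e·p]·Δt with Δt = 0.5.
p: 0.59900 → 0.61045  (Δp = +0.01145)
p: 0.61045 → 0.62133  (Δp = +0.01088)
p: 0.62133 → 0.63164  (Δp = +0.01031)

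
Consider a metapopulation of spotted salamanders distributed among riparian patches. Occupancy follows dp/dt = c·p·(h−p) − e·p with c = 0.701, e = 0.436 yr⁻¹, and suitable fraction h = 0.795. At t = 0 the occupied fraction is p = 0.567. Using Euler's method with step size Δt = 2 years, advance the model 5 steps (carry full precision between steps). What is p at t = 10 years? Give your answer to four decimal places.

0.1912

Update rule: p ← p + [c·p·(h−p) − e·p]·Δt with Δt = 2.
p: 0.56700 → 0.25382  (Δp = -0.31318)
p: 0.25382 → 0.22507  (Δp = -0.02875)
p: 0.22507 → 0.20865  (Δp = -0.01642)
p: 0.20865 → 0.19823  (Δp = -0.01042)
p: 0.19823 → 0.19123  (Δp = -0.00700)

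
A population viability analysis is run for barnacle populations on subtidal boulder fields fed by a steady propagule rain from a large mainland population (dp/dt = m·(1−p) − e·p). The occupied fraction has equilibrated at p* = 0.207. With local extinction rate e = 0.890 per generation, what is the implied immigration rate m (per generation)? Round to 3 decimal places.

At equilibrium m(1−p*) = e·p*, so m = e·p*/(1−p*).
m = 0.890 × 0.207 / 0.7930 = 0.1842/0.7930 = 0.2323.

0.232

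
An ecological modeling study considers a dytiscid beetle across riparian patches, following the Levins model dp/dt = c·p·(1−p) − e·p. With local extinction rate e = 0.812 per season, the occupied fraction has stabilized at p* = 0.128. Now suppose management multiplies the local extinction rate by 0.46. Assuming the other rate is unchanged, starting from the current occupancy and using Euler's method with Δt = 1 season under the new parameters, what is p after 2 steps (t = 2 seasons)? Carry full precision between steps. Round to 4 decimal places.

Balance c(1−p*) = e gives c = e/(1 − 0.12800) = 0.812/0.87200 = 0.93119.
Starting from p₀ = 0.12800; update p ← p + (dp/dt)·Δt with the new parameters.
t = 1: p = 0.12800 + (+0.05613) = 0.18413
t = 2: p = 0.18413 + (+0.07111) = 0.25524

0.2552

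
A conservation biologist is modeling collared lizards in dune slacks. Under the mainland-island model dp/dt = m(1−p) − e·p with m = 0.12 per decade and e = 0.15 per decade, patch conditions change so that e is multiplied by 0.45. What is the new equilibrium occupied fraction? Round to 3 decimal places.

Before: p* = 0.12/(0.12+0.15) = 0.4444.
After: m = 0.12, e = 0.0675; p* = 0.12/0.1875 = 0.6400.

0.640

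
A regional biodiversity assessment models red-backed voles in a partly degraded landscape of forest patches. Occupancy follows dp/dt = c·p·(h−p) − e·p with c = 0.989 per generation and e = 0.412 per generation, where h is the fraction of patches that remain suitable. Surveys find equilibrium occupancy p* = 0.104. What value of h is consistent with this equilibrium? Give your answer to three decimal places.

At equilibrium c(h−p*) = e, so h = p* + e/c.
h = 0.104 + 0.412/0.989 = 0.104 + 0.4166 = 0.5206.

0.521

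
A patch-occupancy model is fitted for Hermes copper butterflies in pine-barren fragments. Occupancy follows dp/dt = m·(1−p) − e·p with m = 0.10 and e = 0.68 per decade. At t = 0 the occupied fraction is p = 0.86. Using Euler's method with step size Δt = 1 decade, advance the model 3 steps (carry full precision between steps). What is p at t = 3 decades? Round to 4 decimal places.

Update rule: p ← p + [m·(1−p) − e·p]·Δt with Δt = 1.
  1  |  dp/dt·Δt = -0.570800  |  p_1 = 0.289200
  2  |  dp/dt·Δt = -0.125576  |  p_2 = 0.163624
  3  |  dp/dt·Δt = -0.027627  |  p_3 = 0.135997

0.1360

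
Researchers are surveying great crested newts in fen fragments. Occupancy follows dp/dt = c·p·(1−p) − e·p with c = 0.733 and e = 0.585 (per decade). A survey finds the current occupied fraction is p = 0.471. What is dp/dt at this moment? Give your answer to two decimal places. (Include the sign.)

-0.09

Colonization term: c·p·(1−p) = 0.733×0.471×0.5290 = 0.18263.
Extinction term: e·p = 0.27553.
dp/dt = 0.18263 − 0.27553 = -0.09290.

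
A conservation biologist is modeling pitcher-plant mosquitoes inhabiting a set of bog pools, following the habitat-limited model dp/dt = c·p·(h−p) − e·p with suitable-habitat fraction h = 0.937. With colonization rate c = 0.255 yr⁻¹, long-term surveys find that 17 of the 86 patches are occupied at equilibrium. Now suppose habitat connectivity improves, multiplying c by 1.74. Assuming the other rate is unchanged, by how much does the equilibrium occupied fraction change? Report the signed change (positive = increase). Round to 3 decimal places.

Observed p* = 17/86 = 0.19767.
Balance c(h−p*) = e gives e = 0.255×(0.937 − 0.19767) = 0.18853.
New p* = 0.937 − e/c = 0.937 − 0.18853/0.44370 = 0.51210.
Δp* = 0.51210 − 0.19767 = +0.31443.

0.314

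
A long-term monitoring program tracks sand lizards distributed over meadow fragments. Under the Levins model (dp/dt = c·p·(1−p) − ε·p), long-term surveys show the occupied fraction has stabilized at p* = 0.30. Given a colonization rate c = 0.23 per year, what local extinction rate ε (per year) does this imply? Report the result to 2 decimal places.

At equilibrium c(1−p*) = ε.
ε = 0.23 × (1 − 0.30) = 0.23 × 0.7000 = 0.1610.

0.16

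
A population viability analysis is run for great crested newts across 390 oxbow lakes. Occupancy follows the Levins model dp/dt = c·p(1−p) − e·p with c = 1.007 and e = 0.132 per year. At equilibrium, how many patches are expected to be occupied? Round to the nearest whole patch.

339

p* = 1 − e/c = 1 − 0.132/1.007 = 0.8689.
Expected occupied patches = N × p* = 390 × 0.8689 = 338.88 ≈ 339.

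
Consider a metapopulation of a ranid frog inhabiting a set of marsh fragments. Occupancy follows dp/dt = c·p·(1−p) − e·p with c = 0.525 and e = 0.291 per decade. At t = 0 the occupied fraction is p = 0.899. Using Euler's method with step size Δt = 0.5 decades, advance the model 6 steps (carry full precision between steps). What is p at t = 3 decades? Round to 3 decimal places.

0.575

Update rule: p ← p + [c·p·(1−p) − e·p]·Δt with Δt = 0.5.
p: 0.89900 → 0.79203  (Δp = -0.10697)
p: 0.79203 → 0.72003  (Δp = -0.07200)
p: 0.72003 → 0.66818  (Δp = -0.05185)
p: 0.66818 → 0.62916  (Δp = -0.03902)
p: 0.62916 → 0.59886  (Δp = -0.03030)
p: 0.59886 → 0.57479  (Δp = -0.02408)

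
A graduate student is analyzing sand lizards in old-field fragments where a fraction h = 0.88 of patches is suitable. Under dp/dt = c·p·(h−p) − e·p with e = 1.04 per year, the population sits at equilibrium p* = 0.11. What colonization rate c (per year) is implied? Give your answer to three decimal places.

At equilibrium c(h−p*) = e, so c = e/(h−p*).
c = 1.04/(0.88 − 0.11) = 1.04/0.7700 = 1.3506.

1.351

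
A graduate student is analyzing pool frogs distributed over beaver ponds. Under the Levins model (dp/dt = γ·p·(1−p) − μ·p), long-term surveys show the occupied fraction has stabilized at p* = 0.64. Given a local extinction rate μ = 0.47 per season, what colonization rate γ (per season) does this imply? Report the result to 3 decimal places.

1.306

At equilibrium γ(1−p*) = μ, so γ = μ/(1−p*).
γ = 0.47/(1 − 0.64) = 0.47/0.3600 = 1.3056.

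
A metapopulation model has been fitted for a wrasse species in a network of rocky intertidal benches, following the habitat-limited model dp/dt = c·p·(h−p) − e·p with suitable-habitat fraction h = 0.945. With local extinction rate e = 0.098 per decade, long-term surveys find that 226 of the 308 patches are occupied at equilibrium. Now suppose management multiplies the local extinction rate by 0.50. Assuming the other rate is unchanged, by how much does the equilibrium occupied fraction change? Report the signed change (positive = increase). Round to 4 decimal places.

0.1056

Observed p* = 226/308 = 0.73377.
Balance c(h−p*) = e gives c = e/(0.945 − 0.73377) = 0.098/0.21123 = 0.46395.
New p* = 0.945 − e/c = 0.945 − 0.04900/0.46395 = 0.83939.
Δp* = 0.83939 − 0.73377 = +0.10562.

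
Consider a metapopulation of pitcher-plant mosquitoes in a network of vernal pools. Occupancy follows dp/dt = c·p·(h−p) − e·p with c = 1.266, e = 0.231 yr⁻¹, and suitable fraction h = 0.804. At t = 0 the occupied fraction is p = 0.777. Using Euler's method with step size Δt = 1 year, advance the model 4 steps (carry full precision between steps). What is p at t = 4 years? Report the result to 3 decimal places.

Update rule: p ← p + [c·p·(h−p) − e·p]·Δt with Δt = 1.
  1  |  dp/dt·Δt = -0.152928  |  p_1 = 0.624072
  2  |  dp/dt·Δt = -0.002004  |  p_2 = 0.622068
  3  |  dp/dt·Δt = -0.000419  |  p_3 = 0.621649
  4  |  dp/dt·Δt = -0.000089  |  p_4 = 0.621560

0.622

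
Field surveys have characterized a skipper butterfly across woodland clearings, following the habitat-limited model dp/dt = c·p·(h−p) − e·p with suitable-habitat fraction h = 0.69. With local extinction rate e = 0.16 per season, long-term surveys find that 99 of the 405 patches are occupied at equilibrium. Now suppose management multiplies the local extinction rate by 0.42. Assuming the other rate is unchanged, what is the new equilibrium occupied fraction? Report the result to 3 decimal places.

Observed p* = 99/405 = 0.24444.
Balance c(h−p*) = e gives c = e/(0.69 − 0.24444) = 0.16/0.44556 = 0.35910.
New p* = 0.69 − e/c = 0.69 − 0.06720/0.35910 = 0.50287.

0.503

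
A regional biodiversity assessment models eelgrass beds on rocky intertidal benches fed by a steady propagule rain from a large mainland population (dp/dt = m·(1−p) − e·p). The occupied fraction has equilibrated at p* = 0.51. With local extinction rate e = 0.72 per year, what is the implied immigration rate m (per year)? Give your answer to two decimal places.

0.75

At equilibrium m(1−p*) = e·p*, so m = e·p*/(1−p*).
m = 0.72 × 0.51 / 0.4900 = 0.3672/0.4900 = 0.7494.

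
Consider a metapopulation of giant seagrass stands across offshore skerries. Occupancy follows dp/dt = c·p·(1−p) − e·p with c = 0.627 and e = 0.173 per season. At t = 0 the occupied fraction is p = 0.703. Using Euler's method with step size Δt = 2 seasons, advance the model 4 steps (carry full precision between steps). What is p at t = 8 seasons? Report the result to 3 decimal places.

0.724

Update rule: p ← p + [c·p·(1−p) − e·p]·Δt with Δt = 2.
step 1: Δp = +0.01859, p = 0.72159
step 2: Δp = +0.00226, p = 0.72385
step 3: Δp = +0.00022, p = 0.72406
step 4: Δp = +0.00002, p = 0.72408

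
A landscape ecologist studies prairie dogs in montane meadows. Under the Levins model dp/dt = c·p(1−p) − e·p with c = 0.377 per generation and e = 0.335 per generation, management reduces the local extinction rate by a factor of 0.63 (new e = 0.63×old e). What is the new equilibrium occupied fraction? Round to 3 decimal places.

0.440

Before: p* = 1 − 0.335/0.377 = 0.1114.
After the change, c = 0.377, e = 0.21105, so p* = 1 − 0.21105/0.377 = 0.4402.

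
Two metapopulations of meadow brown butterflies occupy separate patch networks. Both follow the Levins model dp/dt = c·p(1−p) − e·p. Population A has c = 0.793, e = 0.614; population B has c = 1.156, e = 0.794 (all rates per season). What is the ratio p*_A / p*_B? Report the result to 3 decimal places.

A: p*_A = 1 − 0.614/0.793 = 0.2257.
B: p*_B = 1 − 0.794/1.156 = 0.3131.
p*_A / p*_B = 0.2257/0.3131 = 0.7208.

0.721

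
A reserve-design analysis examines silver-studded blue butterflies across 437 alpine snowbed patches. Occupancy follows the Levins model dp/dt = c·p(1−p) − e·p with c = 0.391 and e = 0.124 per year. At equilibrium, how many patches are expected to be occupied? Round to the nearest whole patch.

p* = 1 − e/c = 1 − 0.124/0.391 = 0.6829.
Expected occupied patches = N × p* = 437 × 0.6829 = 298.41 ≈ 298.

298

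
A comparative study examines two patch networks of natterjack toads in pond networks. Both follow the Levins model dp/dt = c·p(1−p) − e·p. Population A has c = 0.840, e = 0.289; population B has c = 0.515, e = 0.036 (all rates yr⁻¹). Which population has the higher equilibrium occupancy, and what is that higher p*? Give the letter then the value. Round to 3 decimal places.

B, 0.930

A: p*_A = 1 − 0.289/0.840 = 0.6560.
B: p*_B = 1 − 0.036/0.515 = 0.9301.
B is higher at 0.9301.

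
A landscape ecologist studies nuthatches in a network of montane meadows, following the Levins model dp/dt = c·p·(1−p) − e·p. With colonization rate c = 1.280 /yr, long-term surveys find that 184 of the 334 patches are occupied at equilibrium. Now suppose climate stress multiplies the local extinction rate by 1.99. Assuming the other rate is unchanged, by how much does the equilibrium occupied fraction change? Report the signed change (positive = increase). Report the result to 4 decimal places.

-0.4446

Observed p* = 184/334 = 0.55090.
Balance c(1−p*) = e gives e = 1.280×(1 − 0.55090) = 0.57485.
New p* = 1 − e/c = 1 − 1.14395/1.28000 = 0.10629.
Δp* = 0.10629 − 0.55090 = -0.44461.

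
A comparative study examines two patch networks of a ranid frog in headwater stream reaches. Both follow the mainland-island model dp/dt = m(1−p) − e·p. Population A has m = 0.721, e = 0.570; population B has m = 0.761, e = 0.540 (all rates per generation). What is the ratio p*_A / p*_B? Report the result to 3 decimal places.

A: p*_A = m/(m+e) = 0.721/1.2910 = 0.5585.
B: p*_B = 0.761/1.3010 = 0.5849.
p*_A / p*_B = 0.5585/0.5849 = 0.9548.

0.955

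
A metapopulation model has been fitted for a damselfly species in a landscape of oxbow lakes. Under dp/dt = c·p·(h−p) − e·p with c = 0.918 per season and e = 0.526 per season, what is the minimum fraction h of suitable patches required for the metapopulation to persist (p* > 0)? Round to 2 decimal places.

p* = h − e/c is positive only when h > e/c.
h_min = e/c = 0.526/0.918 = 0.5730.

0.57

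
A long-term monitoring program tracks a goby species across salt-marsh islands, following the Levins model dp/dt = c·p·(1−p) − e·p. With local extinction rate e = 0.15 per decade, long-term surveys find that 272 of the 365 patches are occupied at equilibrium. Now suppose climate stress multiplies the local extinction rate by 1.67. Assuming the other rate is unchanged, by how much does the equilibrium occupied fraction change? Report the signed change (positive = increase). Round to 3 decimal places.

Observed p* = 272/365 = 0.74521.
Balance c(1−p*) = e gives c = e/(1 − 0.74521) = 0.15/0.25479 = 0.58872.
New p* = 1 − e/c = 1 − 0.25050/0.58872 = 0.57450.
Δp* = 0.57450 − 0.74521 = -0.17071.

-0.171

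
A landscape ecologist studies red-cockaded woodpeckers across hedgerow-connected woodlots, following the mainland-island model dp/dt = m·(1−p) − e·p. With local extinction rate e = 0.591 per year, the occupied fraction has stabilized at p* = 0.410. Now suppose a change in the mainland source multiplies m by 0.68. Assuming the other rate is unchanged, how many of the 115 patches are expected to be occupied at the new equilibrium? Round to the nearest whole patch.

Balance m(1−p*) = e·p* gives m = e·p*/(1−p*) = 0.591×0.41000/0.59000 = 0.41069.
New p* = m/(m+e) = 0.27927/(0.27927+0.59100) = 0.32090.
Expected occupied = 115 × 0.32090 = 36.90 ≈ 37.

37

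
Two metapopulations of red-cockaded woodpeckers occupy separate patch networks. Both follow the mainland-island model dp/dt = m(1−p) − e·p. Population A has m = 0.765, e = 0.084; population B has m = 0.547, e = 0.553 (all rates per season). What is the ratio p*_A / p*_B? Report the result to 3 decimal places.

1.812

A: p*_A = m/(m+e) = 0.765/0.8490 = 0.9011.
B: p*_B = 0.547/1.1000 = 0.4973.
p*_A / p*_B = 0.9011/0.4973 = 1.8120.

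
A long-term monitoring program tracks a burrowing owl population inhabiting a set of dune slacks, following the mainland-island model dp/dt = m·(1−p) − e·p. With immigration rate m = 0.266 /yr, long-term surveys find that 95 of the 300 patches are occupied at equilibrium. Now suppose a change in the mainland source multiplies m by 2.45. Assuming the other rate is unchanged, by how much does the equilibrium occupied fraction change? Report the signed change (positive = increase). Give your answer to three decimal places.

0.215

Observed p* = 95/300 = 0.31667.
Balance m(1−p*) = e·p* gives e = m(1−p*)/p* = 0.266×0.68333/0.31667 = 0.57399.
New p* = m/(m+e) = 0.65170/(0.65170+0.57399) = 0.53170.
Δp* = 0.53170 − 0.31667 = +0.21503.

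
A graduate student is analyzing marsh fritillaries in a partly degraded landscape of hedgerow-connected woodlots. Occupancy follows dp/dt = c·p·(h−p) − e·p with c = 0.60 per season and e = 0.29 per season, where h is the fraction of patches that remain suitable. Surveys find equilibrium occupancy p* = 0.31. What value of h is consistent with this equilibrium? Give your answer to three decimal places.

0.793

At equilibrium c(h−p*) = e, so h = p* + e/c.
h = 0.31 + 0.29/0.60 = 0.31 + 0.4833 = 0.7933.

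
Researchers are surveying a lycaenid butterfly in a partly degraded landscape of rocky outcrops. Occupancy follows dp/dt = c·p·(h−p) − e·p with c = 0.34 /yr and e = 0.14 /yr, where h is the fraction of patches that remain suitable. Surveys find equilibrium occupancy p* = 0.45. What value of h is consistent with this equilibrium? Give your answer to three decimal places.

0.862

At equilibrium c(h−p*) = e, so h = p* + e/c.
h = 0.45 + 0.14/0.34 = 0.45 + 0.4118 = 0.8618.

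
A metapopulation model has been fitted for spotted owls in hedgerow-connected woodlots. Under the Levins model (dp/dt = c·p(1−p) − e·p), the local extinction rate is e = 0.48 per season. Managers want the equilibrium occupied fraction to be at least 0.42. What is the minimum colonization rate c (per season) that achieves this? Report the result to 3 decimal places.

p* = 1 − e/c ≥ 0.42 requires e/c ≤ 0.5800, i.e. c ≥ e/0.5800.
c_min = 0.48/0.5800 = 0.8276.

0.828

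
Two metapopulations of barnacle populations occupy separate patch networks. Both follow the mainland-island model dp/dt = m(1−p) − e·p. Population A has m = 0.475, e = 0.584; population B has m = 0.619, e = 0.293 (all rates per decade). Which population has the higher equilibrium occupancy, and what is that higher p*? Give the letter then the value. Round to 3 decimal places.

A: p*_A = m/(m+e) = 0.475/1.0590 = 0.4485.
B: p*_B = 0.619/0.9120 = 0.6787.
B is higher at 0.6787.

B, 0.679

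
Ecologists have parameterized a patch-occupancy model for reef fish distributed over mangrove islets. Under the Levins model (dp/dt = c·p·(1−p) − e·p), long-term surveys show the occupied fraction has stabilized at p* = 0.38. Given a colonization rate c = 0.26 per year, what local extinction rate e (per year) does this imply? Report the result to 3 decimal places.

0.161

At equilibrium c(1−p*) = e.
e = 0.26 × (1 − 0.38) = 0.26 × 0.6200 = 0.1612.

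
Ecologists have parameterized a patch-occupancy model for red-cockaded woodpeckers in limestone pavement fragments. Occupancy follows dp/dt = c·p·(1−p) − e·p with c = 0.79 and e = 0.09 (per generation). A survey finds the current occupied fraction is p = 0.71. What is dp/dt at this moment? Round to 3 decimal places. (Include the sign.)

Colonization term: c·p·(1−p) = 0.79×0.71×0.2900 = 0.16266.
Extinction term: e·p = 0.06390.
dp/dt = 0.16266 − 0.06390 = 0.09876.

0.099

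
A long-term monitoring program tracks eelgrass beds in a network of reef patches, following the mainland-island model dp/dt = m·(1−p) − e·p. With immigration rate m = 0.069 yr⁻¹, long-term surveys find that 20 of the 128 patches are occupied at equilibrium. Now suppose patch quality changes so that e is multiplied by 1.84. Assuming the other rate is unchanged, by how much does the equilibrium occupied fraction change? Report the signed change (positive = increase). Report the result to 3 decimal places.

-0.065

Observed p* = 20/128 = 0.15625.
Balance m(1−p*) = e·p* gives e = m(1−p*)/p* = 0.069×0.84375/0.15625 = 0.37260.
New p* = m/(m+e) = 0.06900/(0.06900+0.68558) = 0.09144.
Δp* = 0.09144 − 0.15625 = -0.06481.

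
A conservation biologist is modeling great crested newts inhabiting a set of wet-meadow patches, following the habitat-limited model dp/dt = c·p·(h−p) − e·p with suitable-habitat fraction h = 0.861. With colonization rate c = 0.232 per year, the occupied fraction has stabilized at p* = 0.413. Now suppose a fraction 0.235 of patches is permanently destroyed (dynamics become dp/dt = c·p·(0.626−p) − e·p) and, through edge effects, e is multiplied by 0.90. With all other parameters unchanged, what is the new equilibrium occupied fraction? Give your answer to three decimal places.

0.223

Balance c(h−p*) = e gives e = 0.232×(0.861 − 0.41300) = 0.10394.
New p* = 0.626 − e/c = 0.626 − 0.09355/0.23200 = 0.22277.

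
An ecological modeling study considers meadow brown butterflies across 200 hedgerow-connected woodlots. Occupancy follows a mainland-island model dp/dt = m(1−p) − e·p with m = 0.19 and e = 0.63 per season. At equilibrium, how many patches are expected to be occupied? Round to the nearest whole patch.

46

p* = m/(m+e) = 0.19/0.8200 = 0.2317.
Expected occupied patches = N × p* = 200 × 0.2317 = 46.34 ≈ 46.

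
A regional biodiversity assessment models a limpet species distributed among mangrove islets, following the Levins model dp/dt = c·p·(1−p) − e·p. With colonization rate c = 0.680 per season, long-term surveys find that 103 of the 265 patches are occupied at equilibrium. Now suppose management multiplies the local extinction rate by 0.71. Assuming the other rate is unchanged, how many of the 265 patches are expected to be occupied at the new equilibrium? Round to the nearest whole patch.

150

Observed p* = 103/265 = 0.38868.
Balance c(1−p*) = e gives e = 0.680×(1 − 0.38868) = 0.41570.
New p* = 1 − e/c = 1 − 0.29515/0.68000 = 0.56596.
Expected occupied = 265 × 0.56596 = 149.98 ≈ 150.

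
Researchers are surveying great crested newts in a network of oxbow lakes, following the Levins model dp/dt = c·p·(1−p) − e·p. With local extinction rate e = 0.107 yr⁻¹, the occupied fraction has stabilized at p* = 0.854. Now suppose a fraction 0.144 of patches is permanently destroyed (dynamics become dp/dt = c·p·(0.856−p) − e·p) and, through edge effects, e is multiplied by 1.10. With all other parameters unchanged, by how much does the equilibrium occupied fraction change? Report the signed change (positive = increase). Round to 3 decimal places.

Balance c(1−p*) = e gives c = e/(1 − 0.85400) = 0.107/0.14600 = 0.73288.
New p* = 0.856 − e/c = 0.856 − 0.11770/0.73288 = 0.69540.
Δp* = 0.69540 − 0.85400 = -0.15860.

-0.159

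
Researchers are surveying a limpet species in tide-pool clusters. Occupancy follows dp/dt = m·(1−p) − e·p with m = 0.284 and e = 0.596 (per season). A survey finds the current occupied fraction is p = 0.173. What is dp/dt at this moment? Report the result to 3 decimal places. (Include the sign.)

Colonization term: m·(1−p) = 0.284×0.8270 = 0.23487.
Extinction term: e·p = 0.10311.
dp/dt = 0.23487 − 0.10311 = 0.13176.

0.132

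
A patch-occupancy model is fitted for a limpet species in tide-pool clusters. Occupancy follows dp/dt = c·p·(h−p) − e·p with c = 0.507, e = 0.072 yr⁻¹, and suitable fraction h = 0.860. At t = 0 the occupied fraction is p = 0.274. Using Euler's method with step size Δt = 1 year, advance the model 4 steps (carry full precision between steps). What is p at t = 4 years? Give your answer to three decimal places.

0.525

Update rule: p ← p + [c·p·(h−p) − e·p]·Δt with Δt = 1.
step 1: Δp = +0.06168, p = 0.33568
step 2: Δp = +0.06506, p = 0.40074
step 3: Δp = +0.06446, p = 0.46520
step 4: Δp = +0.05962, p = 0.52482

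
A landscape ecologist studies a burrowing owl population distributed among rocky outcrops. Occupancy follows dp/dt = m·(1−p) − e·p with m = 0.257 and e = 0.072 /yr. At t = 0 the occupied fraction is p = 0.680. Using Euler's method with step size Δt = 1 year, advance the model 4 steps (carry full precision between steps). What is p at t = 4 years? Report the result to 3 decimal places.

Update rule: p ← p + [m·(1−p) − e·p]·Δt with Δt = 1.
step 1: Δp = +0.03328, p = 0.71328
step 2: Δp = +0.02233, p = 0.73561
step 3: Δp = +0.01498, p = 0.75059
step 4: Δp = +0.01005, p = 0.76065

0.761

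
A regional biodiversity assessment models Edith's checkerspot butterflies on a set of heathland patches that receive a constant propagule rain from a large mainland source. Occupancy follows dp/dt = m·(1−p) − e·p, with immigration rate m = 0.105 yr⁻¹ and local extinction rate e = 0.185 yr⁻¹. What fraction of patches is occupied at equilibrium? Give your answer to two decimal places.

0.36

At equilibrium the propagule rain into empty patches balances local extinction: m(1−p*) = e·p*.
p* = m/(m+e) = 0.105/(0.105+0.185) = 0.105/0.2900 = 0.3621.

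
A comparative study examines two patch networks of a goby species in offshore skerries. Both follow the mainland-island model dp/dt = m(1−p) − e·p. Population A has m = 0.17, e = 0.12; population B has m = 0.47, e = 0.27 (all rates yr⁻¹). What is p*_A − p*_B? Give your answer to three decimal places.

-0.049

A: p*_A = m/(m+e) = 0.17/0.2900 = 0.5862.
B: p*_B = 0.47/0.7400 = 0.6351.
p*_A − p*_B = 0.5862 − 0.6351 = -0.0489.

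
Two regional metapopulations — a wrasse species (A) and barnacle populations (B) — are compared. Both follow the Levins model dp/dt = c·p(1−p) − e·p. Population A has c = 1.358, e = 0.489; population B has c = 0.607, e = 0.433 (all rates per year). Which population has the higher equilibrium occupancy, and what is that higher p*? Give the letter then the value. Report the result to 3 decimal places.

A: p*_A = 1 − 0.489/1.358 = 0.6399.
B: p*_B = 1 − 0.433/0.607 = 0.2867.
A is higher at 0.6399.

A, 0.640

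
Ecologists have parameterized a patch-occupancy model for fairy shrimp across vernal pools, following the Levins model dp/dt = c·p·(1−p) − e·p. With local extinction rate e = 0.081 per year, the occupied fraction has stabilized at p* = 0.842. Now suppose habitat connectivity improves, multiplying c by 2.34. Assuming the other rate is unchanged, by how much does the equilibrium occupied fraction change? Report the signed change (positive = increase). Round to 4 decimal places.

Balance c(1−p*) = e gives c = e/(1 − 0.84200) = 0.081/0.15800 = 0.51266.
New p* = 1 − e/c = 1 − 0.08100/1.19962 = 0.93248.
Δp* = 0.93248 − 0.84200 = +0.09048.

0.0905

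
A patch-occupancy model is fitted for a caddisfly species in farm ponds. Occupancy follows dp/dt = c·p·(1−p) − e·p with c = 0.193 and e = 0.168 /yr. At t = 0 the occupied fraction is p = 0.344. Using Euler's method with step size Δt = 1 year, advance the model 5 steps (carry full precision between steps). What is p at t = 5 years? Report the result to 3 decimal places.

0.286

Update rule: p ← p + [c·p·(1−p) − e·p]·Δt with Δt = 1.
p: 0.34400 → 0.32976  (Δp = -0.01424)
p: 0.32976 → 0.31702  (Δp = -0.01274)
p: 0.31702 → 0.30555  (Δp = -0.01147)
p: 0.30555 → 0.29517  (Δp = -0.01038)
p: 0.29517 → 0.28573  (Δp = -0.00944)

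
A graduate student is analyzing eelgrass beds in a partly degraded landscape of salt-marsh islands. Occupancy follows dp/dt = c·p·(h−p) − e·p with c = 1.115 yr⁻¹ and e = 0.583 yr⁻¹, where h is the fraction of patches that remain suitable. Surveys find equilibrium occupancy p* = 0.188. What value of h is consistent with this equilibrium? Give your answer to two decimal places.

0.71

At equilibrium c(h−p*) = e, so h = p* + e/c.
h = 0.188 + 0.583/1.115 = 0.188 + 0.5229 = 0.7109.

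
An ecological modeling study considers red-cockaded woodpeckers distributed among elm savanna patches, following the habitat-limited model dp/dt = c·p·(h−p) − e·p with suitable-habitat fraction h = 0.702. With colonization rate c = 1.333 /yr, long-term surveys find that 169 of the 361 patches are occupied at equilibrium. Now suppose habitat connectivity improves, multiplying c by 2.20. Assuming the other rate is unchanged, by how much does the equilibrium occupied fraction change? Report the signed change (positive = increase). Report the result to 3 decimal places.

Observed p* = 169/361 = 0.46814.
Balance c(h−p*) = e gives e = 1.333×(0.702 − 0.46814) = 0.31174.
New p* = 0.702 − e/c = 0.702 − 0.31174/2.93260 = 0.59570.
Δp* = 0.59570 − 0.46814 = +0.12756.

0.128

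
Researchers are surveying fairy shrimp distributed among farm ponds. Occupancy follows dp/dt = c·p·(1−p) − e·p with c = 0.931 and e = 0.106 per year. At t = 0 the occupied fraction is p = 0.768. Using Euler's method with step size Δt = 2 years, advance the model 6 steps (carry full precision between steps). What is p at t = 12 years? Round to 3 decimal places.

0.880

Update rule: p ← p + [c·p·(1−p) − e·p]·Δt with Δt = 2.
step 1: Δp = +0.16895, p = 0.93695
step 2: Δp = -0.08863, p = 0.84832
step 3: Δp = +0.05975, p = 0.90807
step 4: Δp = -0.03707, p = 0.87100
step 5: Δp = +0.02456, p = 0.89556
step 6: Δp = -0.01570, p = 0.87986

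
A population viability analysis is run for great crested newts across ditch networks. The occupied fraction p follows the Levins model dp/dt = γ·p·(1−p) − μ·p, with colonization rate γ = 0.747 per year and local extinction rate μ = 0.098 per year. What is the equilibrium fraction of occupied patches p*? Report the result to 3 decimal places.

0.869

At equilibrium, colonization balances extinction: γ·p*·(1−p*) = μ·p*.
So p* = 1 − μ/γ = 1 − 0.098/0.747 = 1 − 0.1312 = 0.8688.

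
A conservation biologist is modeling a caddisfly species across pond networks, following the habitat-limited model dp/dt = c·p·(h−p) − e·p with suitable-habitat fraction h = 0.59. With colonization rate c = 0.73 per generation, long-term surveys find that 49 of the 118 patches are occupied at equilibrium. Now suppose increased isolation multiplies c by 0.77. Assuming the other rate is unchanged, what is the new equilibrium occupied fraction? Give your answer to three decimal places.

0.363

Observed p* = 49/118 = 0.41525.
Balance c(h−p*) = e gives e = 0.73×(0.59 − 0.41525) = 0.12757.
New p* = 0.59 − e/c = 0.59 − 0.12757/0.56210 = 0.36305.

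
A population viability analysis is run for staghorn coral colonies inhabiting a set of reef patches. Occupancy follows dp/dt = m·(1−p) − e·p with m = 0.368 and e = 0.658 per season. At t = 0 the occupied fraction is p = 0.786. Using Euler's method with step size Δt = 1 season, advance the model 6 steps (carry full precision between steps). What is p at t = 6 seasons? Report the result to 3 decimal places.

0.359

Update rule: p ← p + [m·(1−p) − e·p]·Δt with Δt = 1.
t = 1: p = 0.78600 + (-0.43844) = 0.34756
t = 2: p = 0.34756 + (+0.01140) = 0.35896
t = 3: p = 0.35896 + (-0.00030) = 0.35867
t = 4: p = 0.35867 + (+0.00001) = 0.35867
t = 5: p = 0.35867 + (-0.00000) = 0.35867
t = 6: p = 0.35867 + (+0.00000) = 0.35867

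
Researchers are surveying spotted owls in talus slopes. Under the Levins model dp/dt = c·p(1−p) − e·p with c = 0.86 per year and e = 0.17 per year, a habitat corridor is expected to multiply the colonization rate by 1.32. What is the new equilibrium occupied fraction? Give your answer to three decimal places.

Before: p* = 1 − 0.17/0.86 = 0.8023.
After the change, c = 1.1352, e = 0.17, so p* = 1 − 0.17/1.1352 = 0.8502.

0.850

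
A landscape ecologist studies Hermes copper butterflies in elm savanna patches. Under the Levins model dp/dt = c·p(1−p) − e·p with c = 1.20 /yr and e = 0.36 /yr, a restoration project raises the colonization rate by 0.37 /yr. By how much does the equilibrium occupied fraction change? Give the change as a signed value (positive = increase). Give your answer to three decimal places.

Before: p* = 1 − 0.36/1.20 = 0.7000.
After the change, c = 1.57, e = 0.36, so p* = 1 − 0.36/1.57 = 0.7707.
Δp* = 0.7707 − 0.7000 = +0.0707.

0.071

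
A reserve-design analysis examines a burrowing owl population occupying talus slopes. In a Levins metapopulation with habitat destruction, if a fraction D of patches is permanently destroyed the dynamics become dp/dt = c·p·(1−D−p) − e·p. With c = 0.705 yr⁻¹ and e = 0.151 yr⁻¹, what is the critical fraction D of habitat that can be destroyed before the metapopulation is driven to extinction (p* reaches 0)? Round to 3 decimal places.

The nontrivial equilibrium is p* = (1−D) − e/c; extinction occurs when this hits zero.
So D_crit = 1 − e/c = 1 − 0.151/0.705 = 1 − 0.2142 = 0.7858.
Note this equals the original equilibrium occupancy — the Levins extinction-debt result.

0.786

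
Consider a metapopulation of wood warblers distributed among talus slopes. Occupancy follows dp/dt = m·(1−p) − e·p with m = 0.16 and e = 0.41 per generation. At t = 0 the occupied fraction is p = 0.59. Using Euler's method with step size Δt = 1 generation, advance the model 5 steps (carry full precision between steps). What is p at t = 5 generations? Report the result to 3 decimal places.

Update rule: p ← p + [m·(1−p) − e·p]·Δt with Δt = 1.
p: 0.59000 → 0.41370  (Δp = -0.17630)
p: 0.41370 → 0.33789  (Δp = -0.07581)
p: 0.33789 → 0.30529  (Δp = -0.03260)
p: 0.30529 → 0.29128  (Δp = -0.01402)
p: 0.29128 → 0.28525  (Δp = -0.00603)

0.285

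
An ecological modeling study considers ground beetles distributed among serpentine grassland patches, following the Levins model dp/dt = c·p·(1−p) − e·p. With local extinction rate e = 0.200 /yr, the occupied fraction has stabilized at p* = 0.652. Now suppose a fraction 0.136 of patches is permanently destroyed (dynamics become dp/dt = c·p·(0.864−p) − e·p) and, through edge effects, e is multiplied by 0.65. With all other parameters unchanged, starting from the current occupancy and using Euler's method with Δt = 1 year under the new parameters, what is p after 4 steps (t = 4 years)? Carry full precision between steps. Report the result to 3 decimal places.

0.640

Balance c(1−p*) = e gives c = e/(1 − 0.65200) = 0.200/0.34800 = 0.57471.
Starting from p₀ = 0.65200; update p ← p + (dp/dt)·Δt with the new parameters.
  1  |  dp/dt·Δt = -0.005321  |  p_1 = 0.646679
  2  |  dp/dt·Δt = -0.003300  |  p_2 = 0.643379
  3  |  dp/dt·Δt = -0.002063  |  p_3 = 0.641316
  4  |  dp/dt·Δt = -0.001296  |  p_4 = 0.640020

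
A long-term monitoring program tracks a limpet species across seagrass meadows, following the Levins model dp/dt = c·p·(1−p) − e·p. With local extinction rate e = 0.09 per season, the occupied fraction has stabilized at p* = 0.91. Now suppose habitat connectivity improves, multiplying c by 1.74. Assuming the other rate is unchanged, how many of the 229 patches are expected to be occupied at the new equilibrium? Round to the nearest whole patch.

217

Balance c(1−p*) = e gives c = e/(1 − 0.91000) = 0.09/0.09000 = 1.00000.
New p* = 1 − e/c = 1 − 0.09000/1.74000 = 0.94828.
Expected occupied = 229 × 0.94828 = 217.16 ≈ 217.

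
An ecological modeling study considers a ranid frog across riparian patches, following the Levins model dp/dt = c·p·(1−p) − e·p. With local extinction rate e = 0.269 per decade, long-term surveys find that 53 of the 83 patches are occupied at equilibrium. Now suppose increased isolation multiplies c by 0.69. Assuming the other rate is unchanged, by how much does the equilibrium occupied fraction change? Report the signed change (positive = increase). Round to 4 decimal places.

-0.1624

Observed p* = 53/83 = 0.63855.
Balance c(1−p*) = e gives c = e/(1 − 0.63855) = 0.269/0.36145 = 0.74422.
New p* = 1 − e/c = 1 − 0.26900/0.51351 = 0.47615.
Δp* = 0.47615 − 0.63855 = -0.16240.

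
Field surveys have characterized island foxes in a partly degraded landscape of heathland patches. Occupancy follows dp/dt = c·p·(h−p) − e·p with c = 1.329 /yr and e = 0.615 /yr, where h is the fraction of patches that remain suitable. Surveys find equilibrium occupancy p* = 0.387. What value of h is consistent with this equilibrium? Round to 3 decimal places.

0.850

At equilibrium c(h−p*) = e, so h = p* + e/c.
h = 0.387 + 0.615/1.329 = 0.387 + 0.4628 = 0.8498.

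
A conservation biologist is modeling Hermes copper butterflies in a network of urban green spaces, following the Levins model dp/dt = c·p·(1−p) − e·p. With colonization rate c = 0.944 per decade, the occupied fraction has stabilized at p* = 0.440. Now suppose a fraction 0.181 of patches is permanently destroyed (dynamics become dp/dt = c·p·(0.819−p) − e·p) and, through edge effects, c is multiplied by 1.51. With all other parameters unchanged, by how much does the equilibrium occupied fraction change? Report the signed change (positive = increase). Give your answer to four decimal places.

Balance c(1−p*) = e gives e = 0.944×(1 − 0.44000) = 0.52864.
New p* = 0.819 − e/c = 0.819 − 0.52864/1.42544 = 0.44814.
Δp* = 0.44814 − 0.44000 = +0.00814.

0.0081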